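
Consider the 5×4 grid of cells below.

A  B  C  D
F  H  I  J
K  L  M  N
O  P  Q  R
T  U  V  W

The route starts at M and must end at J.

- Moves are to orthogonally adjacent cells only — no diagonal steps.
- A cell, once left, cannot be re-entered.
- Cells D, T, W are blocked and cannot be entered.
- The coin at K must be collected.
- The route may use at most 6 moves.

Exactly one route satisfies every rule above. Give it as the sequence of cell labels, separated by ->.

M -> L -> K -> F -> H -> I -> J

Any route must reach K and still end at J within 6 moves, so the order of the required stops is forced.
Route from M: left 2 to K, up 1 to F, right 3 to J — 6 moves in all.
Check: all required cells visited; 6 ≤ 6 moves.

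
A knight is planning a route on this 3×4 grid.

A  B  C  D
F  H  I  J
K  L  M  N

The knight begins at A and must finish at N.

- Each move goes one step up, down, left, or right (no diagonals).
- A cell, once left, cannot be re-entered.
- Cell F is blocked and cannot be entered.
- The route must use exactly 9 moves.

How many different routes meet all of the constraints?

2

Need simple routes of exactly 9 moves from A to N (Manhattan distance 5, so 2 moves are spent on a detour and 2 undoing it).
Enumerating: A B H L M I C D J N | A B C D J I H L M N.
That gives 2 routes.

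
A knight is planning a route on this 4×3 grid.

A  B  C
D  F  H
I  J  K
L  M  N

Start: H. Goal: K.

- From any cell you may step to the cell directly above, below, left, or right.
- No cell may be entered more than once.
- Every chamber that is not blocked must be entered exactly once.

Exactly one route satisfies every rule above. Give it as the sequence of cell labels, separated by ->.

Need to visit all 12 open cells exactly once, starting at H and ending at K.
Cell L has only two open neighbours (I and M), so the path must pass straight through it: one of those is the cell it's entered from and the other is where it exits.
Route from H: up to C, 2× left (reaching A), down to D, right to F, down to J, left to I, down to L, 2× right (reaching N), up to K — 11 moves in all.
Check: all 12 open cells covered.

H -> C -> B -> A -> D -> F -> J -> I -> L -> M -> N -> K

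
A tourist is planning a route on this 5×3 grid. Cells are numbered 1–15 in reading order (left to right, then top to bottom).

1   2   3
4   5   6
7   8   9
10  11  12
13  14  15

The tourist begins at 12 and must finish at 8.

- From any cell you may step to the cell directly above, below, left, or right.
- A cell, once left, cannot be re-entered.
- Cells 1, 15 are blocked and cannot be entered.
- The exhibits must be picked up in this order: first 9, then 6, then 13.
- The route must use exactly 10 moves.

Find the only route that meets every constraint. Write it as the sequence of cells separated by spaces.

The waypoints must appear in the order 9, 6, 13, with no cell reused.
Route from 12: 2× up (reaching 6), 2× left (reaching 4), 3× down (reaching 13), right to 14, 2× up (reaching 8) — 10 moves in all.
Check: order respected (9 at step 1, 6 at step 2, 13 at step 7); 10 moves as required.

12 9 6 5 4 7 10 13 14 11 8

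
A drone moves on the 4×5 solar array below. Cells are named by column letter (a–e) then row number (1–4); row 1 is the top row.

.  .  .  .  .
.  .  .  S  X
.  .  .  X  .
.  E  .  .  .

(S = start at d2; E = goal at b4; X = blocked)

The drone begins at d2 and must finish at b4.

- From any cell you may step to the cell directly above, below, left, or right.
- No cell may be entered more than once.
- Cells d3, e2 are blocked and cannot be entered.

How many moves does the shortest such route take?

4

The Manhattan distance from d2 to b4 is |2−4| + |4−2| = 4, so at least 4 moves are needed.
A route of 4 moves achieves this: d2 → c2 → c3 → c4 → b4.
Since 4 matches the lower bound, it is optimal.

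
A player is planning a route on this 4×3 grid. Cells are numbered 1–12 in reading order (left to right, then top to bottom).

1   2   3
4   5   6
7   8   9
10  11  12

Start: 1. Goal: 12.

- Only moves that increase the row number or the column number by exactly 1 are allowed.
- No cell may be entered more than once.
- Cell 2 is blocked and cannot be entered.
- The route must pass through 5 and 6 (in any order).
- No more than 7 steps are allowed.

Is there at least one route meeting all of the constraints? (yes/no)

One route that works: 1 → 4 → 5 → 6 → 9 → 12.

yes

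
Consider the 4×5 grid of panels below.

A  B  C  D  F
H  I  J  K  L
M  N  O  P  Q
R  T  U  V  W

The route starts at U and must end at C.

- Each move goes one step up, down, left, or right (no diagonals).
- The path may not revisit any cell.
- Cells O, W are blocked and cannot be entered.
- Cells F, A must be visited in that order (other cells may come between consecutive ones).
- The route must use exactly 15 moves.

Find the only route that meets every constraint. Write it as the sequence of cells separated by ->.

U -> V -> P -> Q -> L -> F -> D -> K -> J -> I -> N -> M -> H -> A -> B -> C

The waypoints must appear in the order F, A, with no cell reused.
Route from U: right 1 to V, up 1 to P, right 1 to Q, up 2 to F, left 1 to D, down 1 to K, left 2 to I, down 1 to N, left 1 to M, up 2 to A, right 2 to C — 15 moves in all.
Check: order respected (F at step 5, A at step 13); 15 moves as required.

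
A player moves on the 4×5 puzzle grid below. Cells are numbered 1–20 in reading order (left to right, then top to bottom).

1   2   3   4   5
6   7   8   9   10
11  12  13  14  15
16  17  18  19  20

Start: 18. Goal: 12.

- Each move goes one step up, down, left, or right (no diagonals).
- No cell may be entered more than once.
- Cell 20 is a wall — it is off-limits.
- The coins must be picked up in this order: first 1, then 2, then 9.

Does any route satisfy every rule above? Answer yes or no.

yes

One route that works: 18 → 17 → 16 → 11 → 6 → 1 → 2 → 7 → 8 → 9 → 14 → 13 → 12.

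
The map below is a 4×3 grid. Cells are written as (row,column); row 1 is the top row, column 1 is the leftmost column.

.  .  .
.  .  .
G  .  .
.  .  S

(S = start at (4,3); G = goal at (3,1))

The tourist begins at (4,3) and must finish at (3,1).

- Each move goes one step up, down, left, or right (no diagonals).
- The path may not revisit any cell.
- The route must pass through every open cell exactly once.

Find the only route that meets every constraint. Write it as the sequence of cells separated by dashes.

Need to visit all 12 open cells exactly once, starting at (4,3) and ending at (3,1).
Route from (4,3): up 3 to (1,3), left 2 to (1,1), down 1 to (2,1), right 1 to (2,2), down 2 to (4,2), left 1 to (4,1), up 1 to (3,1) — 11 moves in all.
Check: all 12 open cells covered.

(4,3) - (3,3) - (2,3) - (1,3) - (1,2) - (1,1) - (2,1) - (2,2) - (3,2) - (4,2) - (4,1) - (3,1)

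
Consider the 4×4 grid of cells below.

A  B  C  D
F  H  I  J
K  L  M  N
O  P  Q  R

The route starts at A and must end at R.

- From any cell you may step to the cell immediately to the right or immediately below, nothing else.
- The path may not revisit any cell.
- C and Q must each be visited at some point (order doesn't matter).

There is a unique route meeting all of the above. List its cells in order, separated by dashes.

Moves only go right or down, so the column and row indices never decrease.
Route from A: 2× right (reaching C), 3× down (reaching Q), right to R — 6 moves in all.
Check: all required cells visited.

A - B - C - I - M - Q - R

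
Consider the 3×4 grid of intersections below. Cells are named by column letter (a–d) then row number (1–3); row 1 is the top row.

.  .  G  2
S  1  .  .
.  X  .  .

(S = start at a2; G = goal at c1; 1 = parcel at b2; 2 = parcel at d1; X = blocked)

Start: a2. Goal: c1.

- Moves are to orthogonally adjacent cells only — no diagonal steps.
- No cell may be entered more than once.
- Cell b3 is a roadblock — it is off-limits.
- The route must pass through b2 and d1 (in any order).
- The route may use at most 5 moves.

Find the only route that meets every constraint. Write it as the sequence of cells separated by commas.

The budget equals the shortest possible length, so every move has to be on a shortest route through the required cells.
Route from a2: 3× right (reaching d2), up to d1, left to c1 — 5 moves in all.
Check: all required cells visited; 5 ≤ 5 moves.

a2, b2, c2, d2, d1, c1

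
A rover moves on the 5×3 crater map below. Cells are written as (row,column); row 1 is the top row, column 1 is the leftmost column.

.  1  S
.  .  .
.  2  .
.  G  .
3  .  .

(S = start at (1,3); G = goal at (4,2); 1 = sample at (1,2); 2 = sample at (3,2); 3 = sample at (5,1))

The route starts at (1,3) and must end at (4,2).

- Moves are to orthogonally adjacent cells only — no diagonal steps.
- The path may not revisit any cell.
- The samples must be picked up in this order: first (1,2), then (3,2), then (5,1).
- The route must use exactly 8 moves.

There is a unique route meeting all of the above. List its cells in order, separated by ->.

The waypoints must appear in the order (1,2), (3,2), (5,1), with no cell reused.
Route from (1,3): left to (1,2), 2× down (reaching (3,2)), left to (3,1), 2× down (reaching (5,1)), right to (5,2), up to (4,2) — 8 moves in all.
Check: order respected (1 at step 1, 2 at step 3, 3 at step 6); 8 moves as required.

(1,3) -> (1,2) -> (2,2) -> (3,2) -> (3,1) -> (4,1) -> (5,1) -> (5,2) -> (4,2)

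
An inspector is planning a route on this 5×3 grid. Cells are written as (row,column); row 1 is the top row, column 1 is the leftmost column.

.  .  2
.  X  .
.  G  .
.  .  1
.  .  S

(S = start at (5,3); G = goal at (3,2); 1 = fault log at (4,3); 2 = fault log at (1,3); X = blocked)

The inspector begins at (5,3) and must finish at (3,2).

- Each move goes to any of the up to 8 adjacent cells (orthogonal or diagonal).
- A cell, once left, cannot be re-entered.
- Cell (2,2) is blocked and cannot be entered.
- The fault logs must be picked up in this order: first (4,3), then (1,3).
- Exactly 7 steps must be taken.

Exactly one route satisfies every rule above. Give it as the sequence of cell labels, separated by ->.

(5,3) -> (4,3) -> (3,3) -> (2,3) -> (1,3) -> (1,2) -> (2,1) -> (3,2)

The waypoints must appear in the order (4,3), (1,3), with no cell reused.
Route from (5,3): up 4 to (1,3), left 1 to (1,2), down-left 1 to (2,1), down-right 1 to (3,2) — 7 moves in all.
Check: order respected (1 at step 1, 2 at step 4); 7 moves as required.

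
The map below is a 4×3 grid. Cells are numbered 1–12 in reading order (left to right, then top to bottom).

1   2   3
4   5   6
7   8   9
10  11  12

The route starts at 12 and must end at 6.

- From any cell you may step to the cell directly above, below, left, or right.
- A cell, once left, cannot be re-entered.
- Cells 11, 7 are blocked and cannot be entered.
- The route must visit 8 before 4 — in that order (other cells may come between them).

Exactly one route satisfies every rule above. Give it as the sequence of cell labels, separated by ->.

12 -> 9 -> 8 -> 5 -> 4 -> 1 -> 2 -> 3 -> 6

The waypoints must appear in the order 8, 4, with no cell reused.
Route from 12: up to 9, left to 8, up to 5, left to 4, up to 1, 2× right (reaching 3), down to 6 — 8 moves in all.
Check: order respected (8 at step 2, 4 at step 4).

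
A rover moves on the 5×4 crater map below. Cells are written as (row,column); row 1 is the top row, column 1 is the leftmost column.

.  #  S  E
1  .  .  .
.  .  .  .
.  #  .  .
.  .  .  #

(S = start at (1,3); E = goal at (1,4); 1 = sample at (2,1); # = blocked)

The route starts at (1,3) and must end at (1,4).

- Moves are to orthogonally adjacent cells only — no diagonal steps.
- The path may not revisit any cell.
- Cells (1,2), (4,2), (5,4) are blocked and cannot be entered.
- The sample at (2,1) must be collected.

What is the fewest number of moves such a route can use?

9

Any route passes through (2,1) somewhere between (1,3) and (1,4). Summing Manhattan distances along the two legs ((1,3) → (2,1) → (1,4)) gives a lower bound of 3 + 4 = 7 moves.
The shortest route satisfying every rule uses 9 moves: (1,3) → (2,3) → (2,2) → (2,1) → (3,1) → (3,2) → (3,3) → (3,4) → (2,4) → (1,4).
The no-revisit rule (legs can't share cells) pushes the minimum above the 7-move bound; an exhaustive check rules out every length from 7 to 8, leaving 9 as the minimum.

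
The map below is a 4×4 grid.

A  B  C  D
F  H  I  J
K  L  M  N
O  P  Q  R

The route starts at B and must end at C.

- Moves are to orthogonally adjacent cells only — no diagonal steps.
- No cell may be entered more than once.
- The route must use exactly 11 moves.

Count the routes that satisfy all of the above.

55

Need simple routes of exactly 11 moves from B to C (Manhattan distance 1, so 5 moves are spent on a detour and 5 undoing it).
Branch systematically from the start, pruning whenever the remaining move budget drops below the Manhattan distance to C or differs from it in parity. Grouping the completions by first move — via H: 25; via A: 30 (no valid completion starts via C) — and summing: 25 + 30 = 55.
That gives 55 routes.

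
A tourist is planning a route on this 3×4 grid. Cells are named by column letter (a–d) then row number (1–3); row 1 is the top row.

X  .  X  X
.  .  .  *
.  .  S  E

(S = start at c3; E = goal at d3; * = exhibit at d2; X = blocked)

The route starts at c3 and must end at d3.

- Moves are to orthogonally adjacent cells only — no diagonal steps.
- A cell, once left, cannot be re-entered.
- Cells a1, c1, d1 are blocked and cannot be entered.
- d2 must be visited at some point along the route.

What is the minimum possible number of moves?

Any route passes through d2 somewhere between c3 and d3. Summing Manhattan distances along the two legs (c3 → d2 → d3) gives a lower bound of 2 + 1 = 3 moves.
A route of 3 moves achieves this: c3 → c2 → d2 → d3.
Since 3 matches the lower bound, it is optimal.

3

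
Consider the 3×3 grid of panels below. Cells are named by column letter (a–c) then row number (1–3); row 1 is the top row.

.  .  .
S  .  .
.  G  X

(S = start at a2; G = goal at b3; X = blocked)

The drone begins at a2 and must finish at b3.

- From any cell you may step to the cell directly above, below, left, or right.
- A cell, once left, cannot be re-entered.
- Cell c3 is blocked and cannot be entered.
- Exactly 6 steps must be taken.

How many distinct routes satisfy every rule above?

Need simple routes of exactly 6 moves from a2 to b3 (Manhattan distance 2, so 2 moves are spent on a detour and 2 undoing it).
Enumerating: a2 a1 b1 c1 c2 b2 b3.
That gives 1 route.

1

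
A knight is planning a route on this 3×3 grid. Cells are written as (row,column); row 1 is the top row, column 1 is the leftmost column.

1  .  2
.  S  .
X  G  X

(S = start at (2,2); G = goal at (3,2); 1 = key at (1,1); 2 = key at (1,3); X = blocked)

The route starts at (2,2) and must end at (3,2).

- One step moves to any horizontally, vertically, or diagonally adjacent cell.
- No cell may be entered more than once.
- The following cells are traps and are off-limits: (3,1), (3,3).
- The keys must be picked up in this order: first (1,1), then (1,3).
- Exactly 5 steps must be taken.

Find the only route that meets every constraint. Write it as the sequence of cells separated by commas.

(2,2), (1,1), (1,2), (1,3), (2,3), (3,2)

The waypoints must appear in the order (1,1), (1,3), with no cell reused.
Route from (2,2): up-left to (1,1), 2× right (reaching (1,3)), down to (2,3), down-left to (3,2) — 5 moves in all.
Check: order respected (1 at step 1, 2 at step 3); 5 moves as required.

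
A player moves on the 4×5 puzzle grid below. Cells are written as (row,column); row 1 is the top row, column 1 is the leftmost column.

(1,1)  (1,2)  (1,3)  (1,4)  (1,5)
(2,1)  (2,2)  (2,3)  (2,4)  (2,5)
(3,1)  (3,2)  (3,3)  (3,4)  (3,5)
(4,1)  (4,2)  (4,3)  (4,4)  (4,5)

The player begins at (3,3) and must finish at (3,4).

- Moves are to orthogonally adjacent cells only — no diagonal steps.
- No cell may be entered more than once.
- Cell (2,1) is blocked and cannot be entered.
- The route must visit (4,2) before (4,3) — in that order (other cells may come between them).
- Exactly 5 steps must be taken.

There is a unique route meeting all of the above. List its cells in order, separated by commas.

The waypoints must appear in the order (4,2), (4,3), with no cell reused.
Route from (3,3): left 1 to (3,2), down 1 to (4,2), right 2 to (4,4), up 1 to (3,4) — 5 moves in all.
Check: order respected ((4,2) at step 2, (4,3) at step 3); 5 moves as required.

(3,3), (3,2), (4,2), (4,3), (4,4), (3,4)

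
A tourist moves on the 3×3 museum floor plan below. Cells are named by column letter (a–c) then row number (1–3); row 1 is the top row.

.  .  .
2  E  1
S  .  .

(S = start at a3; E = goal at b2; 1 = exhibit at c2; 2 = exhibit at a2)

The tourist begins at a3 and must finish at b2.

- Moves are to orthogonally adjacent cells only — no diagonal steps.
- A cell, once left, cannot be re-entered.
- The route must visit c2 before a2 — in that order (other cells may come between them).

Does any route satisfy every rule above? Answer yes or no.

One route that works: a3 → b3 → c3 → c2 → c1 → b1 → a1 → a2 → b2.

yes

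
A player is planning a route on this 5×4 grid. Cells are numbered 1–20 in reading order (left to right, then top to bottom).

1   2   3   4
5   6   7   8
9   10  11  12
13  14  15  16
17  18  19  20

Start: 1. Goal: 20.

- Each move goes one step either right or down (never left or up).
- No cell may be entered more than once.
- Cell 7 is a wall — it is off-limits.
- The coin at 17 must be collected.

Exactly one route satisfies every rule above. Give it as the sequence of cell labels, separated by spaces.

Moves only go right or down, so the column and row indices never decrease.
Route from 1: down 4 to 17, right 3 to 20 — 7 moves in all.
Check: all required cells visited.

1 5 9 13 17 18 19 20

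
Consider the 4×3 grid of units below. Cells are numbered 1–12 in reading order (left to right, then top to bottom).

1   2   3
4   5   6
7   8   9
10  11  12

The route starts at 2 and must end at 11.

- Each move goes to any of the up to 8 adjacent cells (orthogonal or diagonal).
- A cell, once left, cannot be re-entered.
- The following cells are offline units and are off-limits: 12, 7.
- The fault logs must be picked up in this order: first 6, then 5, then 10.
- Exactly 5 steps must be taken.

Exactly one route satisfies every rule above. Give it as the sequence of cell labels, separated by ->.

The waypoints must appear in the order 6, 5, 10, with no cell reused.
Route from 2: down-right 1 to 6, left 1 to 5, down 1 to 8, down-left 1 to 10, right 1 to 11 — 5 moves in all.
Check: order respected (6 at step 1, 5 at step 2, 10 at step 4); 5 moves as required.

2 -> 6 -> 5 -> 8 -> 10 -> 11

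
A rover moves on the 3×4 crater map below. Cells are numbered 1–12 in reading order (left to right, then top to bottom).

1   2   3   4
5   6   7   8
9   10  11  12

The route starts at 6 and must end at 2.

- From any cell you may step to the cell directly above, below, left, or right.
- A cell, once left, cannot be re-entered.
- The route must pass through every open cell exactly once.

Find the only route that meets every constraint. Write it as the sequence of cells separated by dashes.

Need to visit all 12 open cells exactly once, starting at 6 and ending at 2.
Cell 9 has only two open neighbours (5 and 10), so the path must pass straight through it: one of those is the cell it's entered from and the other is where it exits.
Route from 6: right to 7, up to 3, right to 4, 2× down (reaching 12), 3× left (reaching 9), 2× up (reaching 1), right to 2 — 11 moves in all.
Check: all 12 open cells covered.

6 - 7 - 3 - 4 - 8 - 12 - 11 - 10 - 9 - 5 - 1 - 2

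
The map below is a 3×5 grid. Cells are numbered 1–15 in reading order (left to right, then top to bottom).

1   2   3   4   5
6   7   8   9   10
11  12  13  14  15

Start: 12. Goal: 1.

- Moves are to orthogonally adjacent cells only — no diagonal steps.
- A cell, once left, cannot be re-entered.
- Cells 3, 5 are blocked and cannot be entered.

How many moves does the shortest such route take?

The Manhattan distance from 12 to 1 is |3−1| + |2−1| = 3, so at least 3 moves are needed.
A route of 3 moves achieves this: 12 → 7 → 2 → 1.
Since 3 matches the lower bound, it is optimal.

3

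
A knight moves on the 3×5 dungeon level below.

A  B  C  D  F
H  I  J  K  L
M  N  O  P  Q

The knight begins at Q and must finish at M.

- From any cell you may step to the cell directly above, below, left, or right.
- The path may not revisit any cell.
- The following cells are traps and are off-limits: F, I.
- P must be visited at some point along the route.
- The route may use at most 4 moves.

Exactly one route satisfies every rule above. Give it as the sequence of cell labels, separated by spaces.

Any route must reach P and still end at M within 4 moves, so the order of the required stops is forced.
Route from Q: left 4 to M — 4 moves in all.
Check: all required cells visited; 4 ≤ 4 moves.

Q P O N M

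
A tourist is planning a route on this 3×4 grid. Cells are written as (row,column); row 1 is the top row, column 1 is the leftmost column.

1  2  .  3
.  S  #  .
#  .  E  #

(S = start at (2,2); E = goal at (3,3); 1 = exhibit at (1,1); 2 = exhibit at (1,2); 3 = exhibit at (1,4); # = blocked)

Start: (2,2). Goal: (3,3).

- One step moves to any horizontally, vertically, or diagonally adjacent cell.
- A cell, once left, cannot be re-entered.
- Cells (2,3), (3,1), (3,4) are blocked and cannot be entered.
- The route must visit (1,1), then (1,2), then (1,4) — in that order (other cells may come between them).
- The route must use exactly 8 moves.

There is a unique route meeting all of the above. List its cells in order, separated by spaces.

The waypoints must appear in the order (1,1), (1,2), (1,4), with no cell reused.
Route from (2,2): down 1 to (3,2), up-left 1 to (2,1), up 1 to (1,1), right 3 to (1,4), down 1 to (2,4), down-left 1 to (3,3) — 8 moves in all.
Check: order respected (1 at step 3, 2 at step 4, 3 at step 6); 8 moves as required.

(2,2) (3,2) (2,1) (1,1) (1,2) (1,3) (1,4) (2,4) (3,3)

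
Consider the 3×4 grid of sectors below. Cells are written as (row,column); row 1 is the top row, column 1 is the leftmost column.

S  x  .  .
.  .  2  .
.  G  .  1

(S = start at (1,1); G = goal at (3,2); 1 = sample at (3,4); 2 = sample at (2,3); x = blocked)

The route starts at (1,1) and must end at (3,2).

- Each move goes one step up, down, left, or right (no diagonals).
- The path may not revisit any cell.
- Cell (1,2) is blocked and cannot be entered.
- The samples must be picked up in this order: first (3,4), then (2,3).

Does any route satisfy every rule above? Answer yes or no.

Ignoring the required order, 2 revisit-free routes from (1,1) to (3,2) pass through all of (3,4) and (2,3); the waypoint orders that occur are (2,3) → (3,4) (2) — never (3,4) → (2,3).

no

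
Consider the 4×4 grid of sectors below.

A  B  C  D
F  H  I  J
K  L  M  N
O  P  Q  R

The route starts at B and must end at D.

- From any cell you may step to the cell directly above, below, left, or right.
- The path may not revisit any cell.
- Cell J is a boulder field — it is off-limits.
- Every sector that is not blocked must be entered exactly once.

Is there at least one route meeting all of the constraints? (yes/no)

One route that works: B → A → F → K → O → P → Q → R → N → M → L → H → I → C → D.

yes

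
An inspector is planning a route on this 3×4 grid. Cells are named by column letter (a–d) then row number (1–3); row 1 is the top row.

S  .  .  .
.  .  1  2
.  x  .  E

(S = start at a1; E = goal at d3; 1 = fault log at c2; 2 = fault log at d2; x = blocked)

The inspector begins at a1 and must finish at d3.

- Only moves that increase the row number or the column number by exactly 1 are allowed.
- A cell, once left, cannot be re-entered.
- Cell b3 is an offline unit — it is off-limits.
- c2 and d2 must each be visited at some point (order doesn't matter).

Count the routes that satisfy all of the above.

A right/down-only route from a1 to d3 makes exactly 2 down-moves and 3 right-moves in some order.
With no other constraints that would be C(5,2) = 10 routes.
A monotone route can only reach the required cells in the order c2, d2, so split there and multiply the segment counts (each segment already excludes blocked cells): a1→c2: 3; c2→d2: 1; d2→d3: 1; product = 3.
That gives 3 routes.

3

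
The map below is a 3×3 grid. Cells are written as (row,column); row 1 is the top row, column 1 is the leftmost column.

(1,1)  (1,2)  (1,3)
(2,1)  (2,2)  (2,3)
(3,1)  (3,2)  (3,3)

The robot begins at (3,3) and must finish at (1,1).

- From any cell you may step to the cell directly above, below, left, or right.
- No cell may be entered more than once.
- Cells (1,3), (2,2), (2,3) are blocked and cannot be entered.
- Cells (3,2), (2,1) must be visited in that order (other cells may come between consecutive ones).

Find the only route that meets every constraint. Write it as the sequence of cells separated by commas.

The waypoints must appear in the order (3,2), (2,1), with no cell reused.
Route from (3,3): left 2 to (3,1), up 2 to (1,1) — 4 moves in all.
Check: order respected ((3,2) at step 1, (2,1) at step 3).

(3,3), (3,2), (3,1), (2,1), (1,1)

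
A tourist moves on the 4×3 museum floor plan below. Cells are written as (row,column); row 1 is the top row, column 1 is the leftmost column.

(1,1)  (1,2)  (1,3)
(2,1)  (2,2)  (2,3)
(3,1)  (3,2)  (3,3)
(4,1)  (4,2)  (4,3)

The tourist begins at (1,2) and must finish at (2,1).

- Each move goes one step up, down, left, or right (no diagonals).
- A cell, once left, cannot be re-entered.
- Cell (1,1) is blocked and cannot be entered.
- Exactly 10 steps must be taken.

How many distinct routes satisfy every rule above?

Need simple routes of exactly 10 moves from (1,2) to (2,1) (Manhattan distance 2, so 4 moves are spent on a detour and 4 undoing it).
Enumerating: (1,2) (1,3) (2,3) (3,3) (4,3) (4,2) (4,1) (3,1) (3,2) (2,2) (2,1) | (1,2) (1,3) (2,3) (2,2) (3,2) (3,3) (4,3) (4,2) (4,1) (3,1) (2,1).
That gives 2 routes.

2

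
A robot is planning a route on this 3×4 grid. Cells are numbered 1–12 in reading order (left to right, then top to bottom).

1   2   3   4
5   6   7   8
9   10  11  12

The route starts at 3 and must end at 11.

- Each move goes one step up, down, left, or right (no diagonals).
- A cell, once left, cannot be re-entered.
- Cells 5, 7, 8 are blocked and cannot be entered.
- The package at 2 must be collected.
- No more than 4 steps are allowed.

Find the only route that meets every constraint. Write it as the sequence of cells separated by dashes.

The 4-move cap with required stops at 2 leaves no slack for detours.
Route from 3: left 1 to 2, down 2 to 10, right 1 to 11 — 4 moves in all.
Check: all required cells visited; 4 ≤ 4 moves.

3 - 2 - 6 - 10 - 11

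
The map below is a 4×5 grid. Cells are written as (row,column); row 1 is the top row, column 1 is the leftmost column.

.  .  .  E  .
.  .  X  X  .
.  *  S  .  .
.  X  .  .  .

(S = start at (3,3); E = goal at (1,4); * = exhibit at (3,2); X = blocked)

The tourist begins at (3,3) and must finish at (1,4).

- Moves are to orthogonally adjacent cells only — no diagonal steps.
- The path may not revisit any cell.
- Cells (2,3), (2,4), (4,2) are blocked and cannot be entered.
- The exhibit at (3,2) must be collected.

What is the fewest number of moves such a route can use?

Any route passes through (3,2) somewhere between (3,3) and (1,4). Summing Manhattan distances along the two legs ((3,3) → (3,2) → (1,4)) gives a lower bound of 1 + 4 = 5 moves.
A route of 5 moves achieves this: (3,3) → (3,2) → (2,2) → (1,2) → (1,3) → (1,4).
Since 5 matches the lower bound, it is optimal.

5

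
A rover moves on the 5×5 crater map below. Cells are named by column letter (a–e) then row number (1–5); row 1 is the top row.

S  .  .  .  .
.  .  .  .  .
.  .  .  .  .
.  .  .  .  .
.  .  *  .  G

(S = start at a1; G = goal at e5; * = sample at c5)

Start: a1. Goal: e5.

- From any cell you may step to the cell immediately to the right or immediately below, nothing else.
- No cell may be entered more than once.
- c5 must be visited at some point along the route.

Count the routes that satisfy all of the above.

A right/down-only route from a1 to e5 makes exactly 4 down-moves and 4 right-moves in some order.
With no other constraints that would be C(8,4) = 70 routes.
Split at c5 and multiply the segment counts: a1→c5: 15; c5→e5: 1; product = 15.
That gives 15 routes.

15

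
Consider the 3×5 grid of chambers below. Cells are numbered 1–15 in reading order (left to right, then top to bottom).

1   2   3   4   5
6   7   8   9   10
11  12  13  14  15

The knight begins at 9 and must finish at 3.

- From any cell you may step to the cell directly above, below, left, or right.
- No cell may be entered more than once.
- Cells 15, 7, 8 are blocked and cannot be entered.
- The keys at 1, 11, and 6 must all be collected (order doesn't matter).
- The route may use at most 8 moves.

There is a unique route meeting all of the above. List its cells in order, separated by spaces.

9 14 13 12 11 6 1 2 3

The budget equals the shortest possible length, so every move has to be on a shortest route through the required cells.
Route from 9: down to 14, 3× left (reaching 11), 2× up (reaching 1), 2× right (reaching 3) — 8 moves in all.
Check: all required cells visited; 8 ≤ 8 moves.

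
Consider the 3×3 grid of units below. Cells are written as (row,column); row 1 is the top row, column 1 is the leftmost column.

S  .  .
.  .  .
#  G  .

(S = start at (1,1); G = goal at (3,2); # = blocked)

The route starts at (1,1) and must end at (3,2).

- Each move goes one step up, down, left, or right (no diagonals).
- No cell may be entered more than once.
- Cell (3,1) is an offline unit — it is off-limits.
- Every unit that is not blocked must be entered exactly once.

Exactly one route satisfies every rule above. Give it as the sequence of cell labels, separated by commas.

Need to visit all 8 open cells exactly once, starting at (1,1) and ending at (3,2).
Route from (1,1): down to (2,1), right to (2,2), up to (1,2), right to (1,3), 2× down (reaching (3,3)), left to (3,2) — 7 moves in all.
Check: all 8 open cells covered.

(1,1), (2,1), (2,2), (1,2), (1,3), (2,3), (3,3), (3,2)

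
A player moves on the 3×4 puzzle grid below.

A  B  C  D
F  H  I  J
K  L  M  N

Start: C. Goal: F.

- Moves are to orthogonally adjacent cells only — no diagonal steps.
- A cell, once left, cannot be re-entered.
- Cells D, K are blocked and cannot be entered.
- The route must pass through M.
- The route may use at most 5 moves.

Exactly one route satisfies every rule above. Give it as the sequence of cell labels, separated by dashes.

The 5-move cap with required stops at M leaves no slack for detours.
Route from C: 2× down (reaching M), left to L, up to H, left to F — 5 moves in all.
Check: all required cells visited; 5 ≤ 5 moves.

C - I - M - L - H - F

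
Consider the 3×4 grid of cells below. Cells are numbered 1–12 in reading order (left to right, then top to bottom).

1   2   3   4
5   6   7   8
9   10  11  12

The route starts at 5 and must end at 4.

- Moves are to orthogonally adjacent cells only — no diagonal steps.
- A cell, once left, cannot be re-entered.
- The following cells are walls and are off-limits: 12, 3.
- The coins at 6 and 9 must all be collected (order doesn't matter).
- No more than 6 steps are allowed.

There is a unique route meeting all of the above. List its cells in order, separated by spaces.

5 9 10 6 7 8 4

The budget equals the shortest possible length, so every move has to be on a shortest route through the required cells.
Route from 5: down 1 to 9, right 1 to 10, up 1 to 6, right 2 to 8, up 1 to 4 — 6 moves in all.
Check: all required cells visited; 6 ≤ 6 moves.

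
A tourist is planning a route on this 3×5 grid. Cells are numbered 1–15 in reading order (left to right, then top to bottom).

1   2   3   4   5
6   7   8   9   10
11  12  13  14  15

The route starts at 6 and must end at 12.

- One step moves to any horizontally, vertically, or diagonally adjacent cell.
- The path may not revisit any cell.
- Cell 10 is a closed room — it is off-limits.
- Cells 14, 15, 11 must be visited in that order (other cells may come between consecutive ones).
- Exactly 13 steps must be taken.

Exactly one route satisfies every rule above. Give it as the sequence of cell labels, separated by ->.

6 -> 1 -> 2 -> 8 -> 13 -> 14 -> 15 -> 9 -> 5 -> 4 -> 3 -> 7 -> 11 -> 12

The waypoints must appear in the order 14, 15, 11, with no cell reused.
Route from 6: up 1 to 1, right 1 to 2, down-right 1 to 8, down 1 to 13, right 2 to 15, up-left 1 to 9, up-right 1 to 5, left 2 to 3, down-left 2 to 11, right 1 to 12 — 13 moves in all.
Check: order respected (14 at step 5, 15 at step 6, 11 at step 12); 13 moves as required.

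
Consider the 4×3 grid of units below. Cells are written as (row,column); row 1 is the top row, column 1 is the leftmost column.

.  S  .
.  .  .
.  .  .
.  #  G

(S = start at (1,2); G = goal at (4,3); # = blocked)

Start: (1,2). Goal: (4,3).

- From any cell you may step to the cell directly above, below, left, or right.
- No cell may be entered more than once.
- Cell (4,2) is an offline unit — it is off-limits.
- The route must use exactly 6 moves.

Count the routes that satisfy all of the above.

5

Need simple routes of exactly 6 moves from (1,2) to (4,3) (Manhattan distance 4, so 1 moves are spent on a detour and 1 undoing it).
Enumerating: (1,2) (2,2) (2,1) (3,1) (3,2) (3,3) (4,3) | (1,2) (1,1) (2,1) (3,1) (3,2) (3,3) (4,3) | (1,2) (1,1) (2,1) (2,2) (3,2) (3,3) (4,3) | (1,2) (1,1) (2,1) (2,2) (2,3) (3,3) (4,3) | (1,2) (1,3) (2,3) (2,2) (3,2) (3,3) (4,3).
That gives 5 routes.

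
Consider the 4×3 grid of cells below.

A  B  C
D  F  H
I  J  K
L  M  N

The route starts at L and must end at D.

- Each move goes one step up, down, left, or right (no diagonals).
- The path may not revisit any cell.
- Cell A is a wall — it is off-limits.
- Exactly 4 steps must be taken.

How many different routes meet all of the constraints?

Need simple routes of exactly 4 moves from L to D (Manhattan distance 2, so 1 moves are spent on a detour and 1 undoing it).
Enumerating: L I J F D | L M J F D | L M J I D.
That gives 3 routes.

3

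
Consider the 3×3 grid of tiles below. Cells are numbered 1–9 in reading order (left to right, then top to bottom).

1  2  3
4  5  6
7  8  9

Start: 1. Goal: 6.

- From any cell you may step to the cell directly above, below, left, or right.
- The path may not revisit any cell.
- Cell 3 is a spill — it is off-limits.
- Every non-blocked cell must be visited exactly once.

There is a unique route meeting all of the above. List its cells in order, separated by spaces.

1 2 5 4 7 8 9 6

Need to visit all 8 open cells exactly once, starting at 1 and ending at 6.
Route from 1: right to 2, down to 5, left to 4, down to 7, 2× right (reaching 9), up to 6 — 7 moves in all.
Check: all 8 open cells covered.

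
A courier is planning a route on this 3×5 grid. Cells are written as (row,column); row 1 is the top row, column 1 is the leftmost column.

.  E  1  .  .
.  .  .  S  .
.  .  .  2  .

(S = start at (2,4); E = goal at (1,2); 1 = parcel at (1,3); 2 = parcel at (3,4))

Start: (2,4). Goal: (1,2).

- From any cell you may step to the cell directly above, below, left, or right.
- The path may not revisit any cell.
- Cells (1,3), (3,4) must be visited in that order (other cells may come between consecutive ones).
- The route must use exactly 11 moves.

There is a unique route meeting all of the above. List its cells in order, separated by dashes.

(2,4) - (2,3) - (1,3) - (1,4) - (1,5) - (2,5) - (3,5) - (3,4) - (3,3) - (3,2) - (2,2) - (1,2)

The waypoints must appear in the order (1,3), (3,4), with no cell reused.
Route from (2,4): left to (2,3), up to (1,3), 2× right (reaching (1,5)), 2× down (reaching (3,5)), 3× left (reaching (3,2)), 2× up (reaching (1,2)) — 11 moves in all.
Check: order respected (1 at step 2, 2 at step 7); 11 moves as required.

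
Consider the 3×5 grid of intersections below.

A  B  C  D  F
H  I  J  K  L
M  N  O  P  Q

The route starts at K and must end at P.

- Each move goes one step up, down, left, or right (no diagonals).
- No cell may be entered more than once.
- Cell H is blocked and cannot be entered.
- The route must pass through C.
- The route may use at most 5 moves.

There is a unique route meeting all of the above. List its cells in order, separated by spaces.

K D C J O P

Any route must reach C and still end at P within 5 moves, so the order of the required stops is forced.
Route from K: up to D, left to C, 2× down (reaching O), right to P — 5 moves in all.
Check: all required cells visited; 5 ≤ 5 moves.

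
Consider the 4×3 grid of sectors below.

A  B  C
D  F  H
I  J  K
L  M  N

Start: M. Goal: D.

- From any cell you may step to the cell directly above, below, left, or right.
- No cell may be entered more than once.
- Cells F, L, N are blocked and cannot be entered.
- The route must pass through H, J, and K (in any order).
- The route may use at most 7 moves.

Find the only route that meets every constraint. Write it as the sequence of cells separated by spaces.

The 7-move cap with required stops at H, J, K leaves no slack for detours.
Route from M: up 1 to J, right 1 to K, up 2 to C, left 2 to A, down 1 to D — 7 moves in all.
Check: all required cells visited; 7 ≤ 7 moves.

M J K H C B A D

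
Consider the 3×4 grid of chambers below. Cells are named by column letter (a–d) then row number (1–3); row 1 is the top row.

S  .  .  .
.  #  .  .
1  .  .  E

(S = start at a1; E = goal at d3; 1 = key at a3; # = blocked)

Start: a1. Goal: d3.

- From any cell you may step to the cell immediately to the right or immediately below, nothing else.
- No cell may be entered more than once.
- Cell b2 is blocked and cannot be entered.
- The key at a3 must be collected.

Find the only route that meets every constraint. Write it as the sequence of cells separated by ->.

a1 -> a2 -> a3 -> b3 -> c3 -> d3

Moves only go right or down, so the column and row indices never decrease.
Route from a1: 2× down (reaching a3), 3× right (reaching d3) — 5 moves in all.
Check: all required cells visited.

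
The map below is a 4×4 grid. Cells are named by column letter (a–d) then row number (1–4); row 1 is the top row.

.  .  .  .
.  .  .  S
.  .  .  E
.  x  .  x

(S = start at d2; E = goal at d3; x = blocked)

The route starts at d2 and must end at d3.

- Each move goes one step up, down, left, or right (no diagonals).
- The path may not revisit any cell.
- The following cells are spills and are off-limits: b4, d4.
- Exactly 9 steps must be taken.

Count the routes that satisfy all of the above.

Need simple routes of exactly 9 moves from d2 to d3 (Manhattan distance 1, so 4 moves are spent on a detour and 4 undoing it).
Branch systematically from the start, pruning whenever the remaining move budget drops below the Manhattan distance to d3 or differs from it in parity. Grouping the completions by first move — via d1: 5; via c2: 4 (no valid completion starts via d3) — and summing: 5 + 4 = 9.
That gives 9 routes.

9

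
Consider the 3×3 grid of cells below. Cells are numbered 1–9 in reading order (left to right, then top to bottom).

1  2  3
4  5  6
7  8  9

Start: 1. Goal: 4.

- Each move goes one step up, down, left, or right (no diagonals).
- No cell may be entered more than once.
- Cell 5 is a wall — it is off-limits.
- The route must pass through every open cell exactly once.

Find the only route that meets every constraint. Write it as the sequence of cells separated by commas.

1, 2, 3, 6, 9, 8, 7, 4

Need to visit all 8 open cells exactly once, starting at 1 and ending at 4.
Cell 7 has only two open neighbours (4 and 8), so the path must pass straight through it: one of those is the cell it's entered from and the other is where it exits.
Route from 1: 2× right (reaching 3), 2× down (reaching 9), 2× left (reaching 7), up to 4 — 7 moves in all.
Check: all 8 open cells covered.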